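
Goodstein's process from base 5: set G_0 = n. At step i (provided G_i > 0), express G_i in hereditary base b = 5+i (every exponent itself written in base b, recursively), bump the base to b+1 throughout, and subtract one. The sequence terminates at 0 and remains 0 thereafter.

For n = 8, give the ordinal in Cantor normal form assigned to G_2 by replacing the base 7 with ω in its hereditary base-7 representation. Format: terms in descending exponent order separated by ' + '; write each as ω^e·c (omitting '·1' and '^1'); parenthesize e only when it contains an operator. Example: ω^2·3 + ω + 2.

(0) 8|_5 = 5 + 3 ↦ 6 + 3|_6 = 9 ⇒ 8
(1) 8|_6 = 6 + 2 ↦ 7 + 2|_7 = 9 ⇒ 8
(2) 8|_7 = 7 + 1 ↦ 8 + 1|_8 = 9 ⇒ 8

ω + 1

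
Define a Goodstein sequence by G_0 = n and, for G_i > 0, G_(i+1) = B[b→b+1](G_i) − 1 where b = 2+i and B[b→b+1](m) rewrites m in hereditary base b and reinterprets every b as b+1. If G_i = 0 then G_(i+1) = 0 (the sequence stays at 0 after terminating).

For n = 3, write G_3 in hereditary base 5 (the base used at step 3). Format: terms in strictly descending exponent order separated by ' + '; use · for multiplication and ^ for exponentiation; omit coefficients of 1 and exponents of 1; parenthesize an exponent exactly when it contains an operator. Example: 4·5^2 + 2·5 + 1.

2

G_0=3  [base 2] 2 + 1  →[2↦3]→  3 + 1 = 4  −1 ⇒ G_1=3
G_1=3  [base 3] 3  →[3↦4]→  4 = 4  −1 ⇒ G_2=3
G_2=3  [base 4] 3  →[4↦5]→  3 = 3  −1 ⇒ G_3=2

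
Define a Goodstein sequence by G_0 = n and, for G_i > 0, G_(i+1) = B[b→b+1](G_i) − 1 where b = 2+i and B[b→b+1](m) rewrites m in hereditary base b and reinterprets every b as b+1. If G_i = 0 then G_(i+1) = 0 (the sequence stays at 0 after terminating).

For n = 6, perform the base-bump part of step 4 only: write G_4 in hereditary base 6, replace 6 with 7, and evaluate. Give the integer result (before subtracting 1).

base 2: 6 = 2^2 + 2; at 3: 3^3 + 3 = 30; next = 29
base 3: 29 = 3^3 + 2; at 4: 4^4 + 2 = 258; next = 257
base 4: 257 = 4^4 + 1; at 5: 5^5 + 1 = 3126; next = 3125
base 5: 3125 = 5^5; at 6: 6^6 = 46656; next = 46655
base 6: 46655 = 5·6^5 + 5·6^4 + 5·6^3 + 5·6^2 + 5·6 + 5; at 7: 5·7^5 + 5·7^4 + 5·7^3 + 5·7^2 + 5·7 + 5 = 98040; next = 98039

98040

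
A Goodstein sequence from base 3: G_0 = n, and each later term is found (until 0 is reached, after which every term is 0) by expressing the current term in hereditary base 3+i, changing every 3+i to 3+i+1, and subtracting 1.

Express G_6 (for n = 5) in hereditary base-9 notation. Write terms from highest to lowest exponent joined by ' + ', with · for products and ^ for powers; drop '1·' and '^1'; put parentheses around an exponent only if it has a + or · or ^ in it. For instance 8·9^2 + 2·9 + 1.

2

i=0: 5 = 3 + 2 (b=3); 3→4: 4 + 2 = 6; 6−1 = 5
i=1: 5 = 4 + 1 (b=4); 4→5: 5 + 1 = 6; 6−1 = 5
i=2: 5 = 5 (b=5); 5→6: 6 = 6; 6−1 = 5
i=3: 5 = 5 (b=6); 6→7: 5 = 5; 5−1 = 4
i=4: 4 = 4 (b=7); 7→8: 4 = 4; 4−1 = 3
i=5: 3 = 3 (b=8); 8→9: 3 = 3; 3−1 = 2
i=6: 2 = 2 (b=9); 9→10: 2 = 2; 2−1 = 1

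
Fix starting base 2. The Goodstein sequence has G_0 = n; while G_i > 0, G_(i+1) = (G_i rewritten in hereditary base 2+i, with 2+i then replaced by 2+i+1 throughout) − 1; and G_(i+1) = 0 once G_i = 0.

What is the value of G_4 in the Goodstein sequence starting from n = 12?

12 —HB2→ 2^(2 + 1) + 2^2 —bump→ 3^(3 + 1) + 3^3 = 108 —(−1)→ 107
107 —HB3→ 3^(3 + 1) + 2·3^2 + 2·3 + 2 —bump→ 4^(4 + 1) + 2·4^2 + 2·4 + 2 = 1066 —(−1)→ 1065
1065 —HB4→ 4^(4 + 1) + 2·4^2 + 2·4 + 1 —bump→ 5^(5 + 1) + 2·5^2 + 2·5 + 1 = 15686 —(−1)→ 15685
15685 —HB5→ 5^(5 + 1) + 2·5^2 + 2·5 —bump→ 6^(6 + 1) + 2·6^2 + 2·6 = 280020 —(−1)→ 280019

280019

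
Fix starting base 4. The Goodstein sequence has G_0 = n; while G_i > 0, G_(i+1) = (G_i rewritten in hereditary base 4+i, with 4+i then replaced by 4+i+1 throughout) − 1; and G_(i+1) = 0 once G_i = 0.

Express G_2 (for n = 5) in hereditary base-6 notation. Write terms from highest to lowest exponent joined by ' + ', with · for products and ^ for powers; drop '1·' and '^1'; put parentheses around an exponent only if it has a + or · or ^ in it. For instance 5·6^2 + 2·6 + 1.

G_0=5  [base 4] 4 + 1  →[4↦5]→  5 + 1 = 6  −1 ⇒ G_1=5
G_1=5  [base 5] 5  →[5↦6]→  6 = 6  −1 ⇒ G_2=5

5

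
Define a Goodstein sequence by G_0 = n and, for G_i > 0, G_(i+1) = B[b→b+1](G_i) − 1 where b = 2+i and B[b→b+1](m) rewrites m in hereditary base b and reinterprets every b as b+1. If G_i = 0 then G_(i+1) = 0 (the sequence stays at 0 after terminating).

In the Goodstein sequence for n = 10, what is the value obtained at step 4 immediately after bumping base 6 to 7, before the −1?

4215755

[0] 10 ≡ 2^(2 + 1) + 2 (base 2). Lift 3: 84. −1: 83.
[1] 83 ≡ 3^(3 + 1) + 2 (base 3). Lift 4: 1026. −1: 1025.
[2] 1025 ≡ 4^(4 + 1) + 1 (base 4). Lift 5: 15626. −1: 15625.
[3] 15625 ≡ 5^(5 + 1) (base 5). Lift 6: 279936. −1: 279935.
[4] 279935 ≡ 5·6^6 + 5·6^5 + 5·6^4 + 5·6^3 + 5·6^2 + 5·6 + 5 (base 6). Lift 7: 4215755. −1: 4215754.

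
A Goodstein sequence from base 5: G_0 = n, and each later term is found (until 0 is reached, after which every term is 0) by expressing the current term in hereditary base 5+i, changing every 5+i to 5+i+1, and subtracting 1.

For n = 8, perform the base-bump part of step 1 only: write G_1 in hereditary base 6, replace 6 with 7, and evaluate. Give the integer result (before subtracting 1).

step 0: 8 = 5 + 3; sub 6 for 5: 6 + 3; = 9; G_1 = 9−1 = 8
step 1: 8 = 6 + 2; sub 7 for 6: 7 + 2; = 9; G_2 = 9−1 = 8

9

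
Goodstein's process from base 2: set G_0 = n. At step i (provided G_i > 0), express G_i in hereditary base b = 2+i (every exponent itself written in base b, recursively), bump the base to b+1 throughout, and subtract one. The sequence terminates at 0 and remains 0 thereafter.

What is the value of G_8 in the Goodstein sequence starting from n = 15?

100077777775

[0] 15 ≡ 2^(2 + 1) + 2^2 + 2 + 1 (base 2). Lift 3: 112. −1: 111.
[1] 111 ≡ 3^(3 + 1) + 3^3 + 3 (base 3). Lift 4: 1284. −1: 1283.
[2] 1283 ≡ 4^(4 + 1) + 4^4 + 3 (base 4). Lift 5: 18753. −1: 18752.
[3] 18752 ≡ 5^(5 + 1) + 5^5 + 2 (base 5). Lift 6: 326594. −1: 326593.
[4] 326593 ≡ 6^(6 + 1) + 6^6 + 1 (base 6). Lift 7: 6588345. −1: 6588344.
[5] 6588344 ≡ 7^(7 + 1) + 7^7 (base 7). Lift 8: 150994944. −1: 150994943.
[6] 150994943 ≡ 8^(8 + 1) + 7·8^7 + 7·8^6 + 7·8^5 + 7·8^4 + 7·8^3 + 7·8^2 + 7·8 + 7 (base 8). Lift 9: 3524450281. −1: 3524450280.
[7] 3524450280 ≡ 9^(9 + 1) + 7·9^7 + 7·9^6 + 7·9^5 + 7·9^4 + 7·9^3 + 7·9^2 + 7·9 + 6 (base 9). Lift 10: 100077777776. −1: 100077777775.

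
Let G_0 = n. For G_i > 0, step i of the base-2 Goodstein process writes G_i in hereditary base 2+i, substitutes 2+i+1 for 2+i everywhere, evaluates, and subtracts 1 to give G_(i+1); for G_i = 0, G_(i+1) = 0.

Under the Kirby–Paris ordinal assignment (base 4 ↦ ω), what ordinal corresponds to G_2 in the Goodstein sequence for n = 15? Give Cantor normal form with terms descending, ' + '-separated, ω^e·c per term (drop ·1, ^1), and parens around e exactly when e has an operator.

ω^(ω + 1) + ω^ω + 3

15 —HB2→ 2^(2 + 1) + 2^2 + 2 + 1 —bump→ 3^(3 + 1) + 3^3 + 3 + 1 = 112 —(−1)→ 111
111 —HB3→ 3^(3 + 1) + 3^3 + 3 —bump→ 4^(4 + 1) + 4^4 + 4 = 1284 —(−1)→ 1283
1283 —HB4→ 4^(4 + 1) + 4^4 + 3 —bump→ 5^(5 + 1) + 5^5 + 3 = 18753 —(−1)→ 18752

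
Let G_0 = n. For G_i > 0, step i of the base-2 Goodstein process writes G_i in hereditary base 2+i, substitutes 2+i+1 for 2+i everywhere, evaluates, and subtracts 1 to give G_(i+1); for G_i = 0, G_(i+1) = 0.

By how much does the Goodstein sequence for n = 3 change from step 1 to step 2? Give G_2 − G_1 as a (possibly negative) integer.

step 0: 3 = 2 + 1; sub 3 for 2: 3 + 1; = 4; G_1 = 4−1 = 3
step 1: 3 = 3; sub 4 for 3: 4; = 4; G_2 = 4−1 = 3

0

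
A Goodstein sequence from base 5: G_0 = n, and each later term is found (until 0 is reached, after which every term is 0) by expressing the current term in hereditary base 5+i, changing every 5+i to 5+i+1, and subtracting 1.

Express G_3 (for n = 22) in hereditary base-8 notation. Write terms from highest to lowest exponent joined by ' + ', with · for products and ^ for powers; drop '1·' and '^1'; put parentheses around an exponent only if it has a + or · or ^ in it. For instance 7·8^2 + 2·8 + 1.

(0) 22|_5 = 4·5 + 2 ↦ 4·6 + 2|_6 = 26 ⇒ 25
(1) 25|_6 = 4·6 + 1 ↦ 4·7 + 1|_7 = 29 ⇒ 28
(2) 28|_7 = 4·7 ↦ 4·8|_8 = 32 ⇒ 31
(3) 31|_8 = 3·8 + 7 ↦ 3·9 + 7|_9 = 34 ⇒ 33

3·8 + 7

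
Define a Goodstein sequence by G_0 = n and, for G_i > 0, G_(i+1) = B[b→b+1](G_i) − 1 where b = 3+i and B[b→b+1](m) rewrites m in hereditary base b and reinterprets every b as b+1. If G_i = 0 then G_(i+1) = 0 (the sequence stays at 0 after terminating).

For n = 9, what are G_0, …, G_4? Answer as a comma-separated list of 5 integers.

9, 15, 17, 19, 21

G_0 = 9. HB_3(9) = 3^2. Bump = 16. G_1 = 15.
G_1 = 15. HB_4(15) = 3·4 + 3. Bump = 18. G_2 = 17.
G_2 = 17. HB_5(17) = 3·5 + 2. Bump = 20. G_3 = 19.
G_3 = 19. HB_6(19) = 3·6 + 1. Bump = 22. G_4 = 21.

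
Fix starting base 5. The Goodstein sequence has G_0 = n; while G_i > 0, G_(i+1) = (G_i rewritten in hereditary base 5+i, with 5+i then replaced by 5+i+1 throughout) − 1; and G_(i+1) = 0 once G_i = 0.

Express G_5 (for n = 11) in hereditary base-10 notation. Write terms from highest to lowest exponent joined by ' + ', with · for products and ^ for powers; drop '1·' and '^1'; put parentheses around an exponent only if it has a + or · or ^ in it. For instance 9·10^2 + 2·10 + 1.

10 + 3

11 —HB5→ 2·5 + 1 —bump→ 2·6 + 1 = 13 —(−1)→ 12
12 —HB6→ 2·6 —bump→ 2·7 = 14 —(−1)→ 13
13 —HB7→ 7 + 6 —bump→ 8 + 6 = 14 —(−1)→ 13
13 —HB8→ 8 + 5 —bump→ 9 + 5 = 14 —(−1)→ 13
13 —HB9→ 9 + 4 —bump→ 10 + 4 = 14 —(−1)→ 13
13 —HB10→ 10 + 3 —bump→ 11 + 3 = 14 —(−1)→ 13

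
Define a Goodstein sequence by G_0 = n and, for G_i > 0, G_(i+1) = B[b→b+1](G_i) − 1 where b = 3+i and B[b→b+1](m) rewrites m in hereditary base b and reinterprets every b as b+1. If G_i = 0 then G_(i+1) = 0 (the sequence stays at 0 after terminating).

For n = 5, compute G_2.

5 —HB3→ 3 + 2 —bump→ 4 + 2 = 6 —(−1)→ 5
5 —HB4→ 4 + 1 —bump→ 5 + 1 = 6 —(−1)→ 5

5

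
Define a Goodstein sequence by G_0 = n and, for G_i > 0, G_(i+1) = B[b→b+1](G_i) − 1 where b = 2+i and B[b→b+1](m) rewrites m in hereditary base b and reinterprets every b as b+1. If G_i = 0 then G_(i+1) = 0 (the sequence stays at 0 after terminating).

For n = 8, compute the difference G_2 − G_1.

8 —HB2→ 2^(2 + 1) —bump→ 3^(3 + 1) = 81 —(−1)→ 80
80 —HB3→ 2·3^3 + 2·3^2 + 2·3 + 2 —bump→ 2·4^4 + 2·4^2 + 2·4 + 2 = 554 —(−1)→ 553

473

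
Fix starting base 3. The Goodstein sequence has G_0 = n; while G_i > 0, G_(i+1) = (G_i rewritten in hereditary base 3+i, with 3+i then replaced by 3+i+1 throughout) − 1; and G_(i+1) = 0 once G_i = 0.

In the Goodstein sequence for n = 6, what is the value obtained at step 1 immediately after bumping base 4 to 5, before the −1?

8

[0] 6 ≡ 2·3 (base 3). Lift 4: 8. −1: 7.
[1] 7 ≡ 4 + 3 (base 4). Lift 5: 8. −1: 7.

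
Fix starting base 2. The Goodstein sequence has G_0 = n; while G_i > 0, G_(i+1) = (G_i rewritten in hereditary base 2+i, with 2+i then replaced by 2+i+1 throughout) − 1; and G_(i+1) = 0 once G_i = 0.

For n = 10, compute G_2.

1025

(0) 10|_2 = 2^(2 + 1) + 2 ↦ 3^(3 + 1) + 3|_3 = 84 ⇒ 83
(1) 83|_3 = 3^(3 + 1) + 2 ↦ 4^(4 + 1) + 2|_4 = 1026 ⇒ 1025
(2) 1025|_4 = 4^(4 + 1) + 1 ↦ 5^(5 + 1) + 1|_5 = 15626 ⇒ 15625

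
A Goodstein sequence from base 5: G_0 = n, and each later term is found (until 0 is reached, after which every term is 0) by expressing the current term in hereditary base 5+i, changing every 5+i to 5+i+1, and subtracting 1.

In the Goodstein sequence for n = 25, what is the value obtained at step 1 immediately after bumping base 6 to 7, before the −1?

[0] 25 ≡ 5^2 (base 5). Lift 6: 36. −1: 35.
[1] 35 ≡ 5·6 + 5 (base 6). Lift 7: 40. −1: 39.

40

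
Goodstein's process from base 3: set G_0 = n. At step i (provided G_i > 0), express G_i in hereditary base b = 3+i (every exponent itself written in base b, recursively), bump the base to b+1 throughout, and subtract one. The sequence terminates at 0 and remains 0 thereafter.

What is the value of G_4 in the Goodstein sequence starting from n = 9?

21

9 —HB3→ 3^2 —bump→ 4^2 = 16 —(−1)→ 15
15 —HB4→ 3·4 + 3 —bump→ 3·5 + 3 = 18 —(−1)→ 17
17 —HB5→ 3·5 + 2 —bump→ 3·6 + 2 = 20 —(−1)→ 19
19 —HB6→ 3·6 + 1 —bump→ 3·7 + 1 = 22 —(−1)→ 21
21 —HB7→ 3·7 —bump→ 3·8 = 24 —(−1)→ 23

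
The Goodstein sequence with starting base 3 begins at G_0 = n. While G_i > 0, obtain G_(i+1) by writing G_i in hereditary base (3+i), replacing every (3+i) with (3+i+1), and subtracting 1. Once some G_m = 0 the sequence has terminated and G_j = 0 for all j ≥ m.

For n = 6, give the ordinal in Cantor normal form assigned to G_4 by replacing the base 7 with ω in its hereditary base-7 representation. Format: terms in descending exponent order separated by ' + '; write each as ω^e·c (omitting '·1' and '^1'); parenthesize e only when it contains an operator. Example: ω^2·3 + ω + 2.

[0] 6 ≡ 2·3 (base 3). Lift 4: 8. −1: 7.
[1] 7 ≡ 4 + 3 (base 4). Lift 5: 8. −1: 7.
[2] 7 ≡ 5 + 2 (base 5). Lift 6: 8. −1: 7.
[3] 7 ≡ 6 + 1 (base 6). Lift 7: 8. −1: 7.
[4] 7 ≡ 7 (base 7). Lift 8: 8. −1: 7.

ω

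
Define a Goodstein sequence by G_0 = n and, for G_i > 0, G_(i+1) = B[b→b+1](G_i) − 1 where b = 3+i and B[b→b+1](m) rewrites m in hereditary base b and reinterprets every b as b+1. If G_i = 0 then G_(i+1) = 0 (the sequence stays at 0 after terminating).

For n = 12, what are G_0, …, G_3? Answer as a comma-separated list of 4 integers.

step 0: 12 = 3^2 + 3; sub 4 for 3: 4^2 + 4; = 20; G_1 = 20−1 = 19
step 1: 19 = 4^2 + 3; sub 5 for 4: 5^2 + 3; = 28; G_2 = 28−1 = 27
step 2: 27 = 5^2 + 2; sub 6 for 5: 6^2 + 2; = 38; G_3 = 38−1 = 37

12, 19, 27, 37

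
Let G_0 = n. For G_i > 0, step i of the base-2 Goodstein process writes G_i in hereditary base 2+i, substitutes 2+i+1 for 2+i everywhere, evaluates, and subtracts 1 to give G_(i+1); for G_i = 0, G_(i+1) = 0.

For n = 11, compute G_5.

i=0: 11 = 2^(2 + 1) + 2 + 1 (b=2); 2→3: 3^(3 + 1) + 3 + 1 = 85; 85−1 = 84
i=1: 84 = 3^(3 + 1) + 3 (b=3); 3→4: 4^(4 + 1) + 4 = 1028; 1028−1 = 1027
i=2: 1027 = 4^(4 + 1) + 3 (b=4); 4→5: 5^(5 + 1) + 3 = 15628; 15628−1 = 15627
i=3: 15627 = 5^(5 + 1) + 2 (b=5); 5→6: 6^(6 + 1) + 2 = 279938; 279938−1 = 279937
i=4: 279937 = 6^(6 + 1) + 1 (b=6); 6→7: 7^(7 + 1) + 1 = 5764802; 5764802−1 = 5764801
i=5: 5764801 = 7^(7 + 1) (b=7); 7→8: 8^(8 + 1) = 134217728; 134217728−1 = 134217727

5764801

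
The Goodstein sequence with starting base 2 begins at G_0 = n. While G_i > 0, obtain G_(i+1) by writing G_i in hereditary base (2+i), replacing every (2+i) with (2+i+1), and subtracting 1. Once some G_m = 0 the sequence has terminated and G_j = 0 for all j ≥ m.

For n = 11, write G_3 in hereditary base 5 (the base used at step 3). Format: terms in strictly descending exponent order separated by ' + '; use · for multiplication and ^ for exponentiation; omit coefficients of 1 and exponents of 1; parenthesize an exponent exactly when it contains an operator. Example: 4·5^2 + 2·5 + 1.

G_0=11  [base 2] 2^(2 + 1) + 2 + 1  →[2↦3]→  3^(3 + 1) + 3 + 1 = 85  −1 ⇒ G_1=84
G_1=84  [base 3] 3^(3 + 1) + 3  →[3↦4]→  4^(4 + 1) + 4 = 1028  −1 ⇒ G_2=1027
G_2=1027  [base 4] 4^(4 + 1) + 3  →[4↦5]→  5^(5 + 1) + 3 = 15628  −1 ⇒ G_3=15627
G_3=15627  [base 5] 5^(5 + 1) + 2  →[5↦6]→  6^(6 + 1) + 2 = 279938  −1 ⇒ G_4=279937

5^(5 + 1) + 2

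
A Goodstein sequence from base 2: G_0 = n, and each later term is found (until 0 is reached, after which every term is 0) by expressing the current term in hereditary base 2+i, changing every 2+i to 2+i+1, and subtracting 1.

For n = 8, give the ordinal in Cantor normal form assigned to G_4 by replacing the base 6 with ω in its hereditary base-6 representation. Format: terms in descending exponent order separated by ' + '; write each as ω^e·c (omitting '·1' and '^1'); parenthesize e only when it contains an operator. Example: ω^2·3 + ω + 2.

ω^ω·2 + ω^2·2 + ω + 5

8 —HB2→ 2^(2 + 1) —bump→ 3^(3 + 1) = 81 —(−1)→ 80
80 —HB3→ 2·3^3 + 2·3^2 + 2·3 + 2 —bump→ 2·4^4 + 2·4^2 + 2·4 + 2 = 554 —(−1)→ 553
553 —HB4→ 2·4^4 + 2·4^2 + 2·4 + 1 —bump→ 2·5^5 + 2·5^2 + 2·5 + 1 = 6311 —(−1)→ 6310
6310 —HB5→ 2·5^5 + 2·5^2 + 2·5 —bump→ 2·6^6 + 2·6^2 + 2·6 = 93396 —(−1)→ 93395
93395 —HB6→ 2·6^6 + 2·6^2 + 6 + 5 —bump→ 2·7^7 + 2·7^2 + 7 + 5 = 1647196 —(−1)→ 1647195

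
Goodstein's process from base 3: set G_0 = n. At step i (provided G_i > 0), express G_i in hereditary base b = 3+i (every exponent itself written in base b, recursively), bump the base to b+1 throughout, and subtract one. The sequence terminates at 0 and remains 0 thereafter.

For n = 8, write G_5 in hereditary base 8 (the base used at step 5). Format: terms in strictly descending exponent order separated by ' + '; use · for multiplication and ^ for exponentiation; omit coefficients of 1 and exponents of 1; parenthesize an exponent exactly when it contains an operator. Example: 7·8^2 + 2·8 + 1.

[0] 8 ≡ 2·3 + 2 (base 3). Lift 4: 10. −1: 9.
[1] 9 ≡ 2·4 + 1 (base 4). Lift 5: 11. −1: 10.
[2] 10 ≡ 2·5 (base 5). Lift 6: 12. −1: 11.
[3] 11 ≡ 6 + 5 (base 6). Lift 7: 12. −1: 11.
[4] 11 ≡ 7 + 4 (base 7). Lift 8: 12. −1: 11.
[5] 11 ≡ 8 + 3 (base 8). Lift 9: 12. −1: 11.

8 + 3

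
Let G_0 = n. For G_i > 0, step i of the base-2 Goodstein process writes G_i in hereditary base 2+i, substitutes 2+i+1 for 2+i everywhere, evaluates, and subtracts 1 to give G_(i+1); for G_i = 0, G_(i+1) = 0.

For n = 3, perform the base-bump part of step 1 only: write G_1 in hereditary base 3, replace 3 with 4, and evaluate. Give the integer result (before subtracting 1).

base 2: 3 = 2 + 1; at 3: 3 + 1 = 4; next = 3
base 3: 3 = 3; at 4: 4 = 4; next = 3

4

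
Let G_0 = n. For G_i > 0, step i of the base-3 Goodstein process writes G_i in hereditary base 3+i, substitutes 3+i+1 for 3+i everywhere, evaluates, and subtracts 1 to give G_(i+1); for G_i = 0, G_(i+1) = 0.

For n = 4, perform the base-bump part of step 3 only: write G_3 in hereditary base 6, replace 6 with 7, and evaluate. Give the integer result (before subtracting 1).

G_0=4  [base 3] 3 + 1  →[3↦4]→  4 + 1 = 5  −1 ⇒ G_1=4
G_1=4  [base 4] 4  →[4↦5]→  5 = 5  −1 ⇒ G_2=4
G_2=4  [base 5] 4  →[5↦6]→  4 = 4  −1 ⇒ G_3=3
G_3=3  [base 6] 3  →[6↦7]→  3 = 3  −1 ⇒ G_4=2

3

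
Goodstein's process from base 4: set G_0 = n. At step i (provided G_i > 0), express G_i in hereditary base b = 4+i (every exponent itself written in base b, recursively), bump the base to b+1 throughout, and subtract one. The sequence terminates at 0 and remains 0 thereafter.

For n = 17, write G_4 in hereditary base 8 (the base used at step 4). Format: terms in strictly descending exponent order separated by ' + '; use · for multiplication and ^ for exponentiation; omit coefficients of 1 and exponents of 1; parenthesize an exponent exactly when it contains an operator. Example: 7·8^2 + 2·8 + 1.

G_0 = 17. HB_4(17) = 4^2 + 1. Bump = 26. G_1 = 25.
G_1 = 25. HB_5(25) = 5^2. Bump = 36. G_2 = 35.
G_2 = 35. HB_6(35) = 5·6 + 5. Bump = 40. G_3 = 39.
G_3 = 39. HB_7(39) = 5·7 + 4. Bump = 44. G_4 = 43.
G_4 = 43. HB_8(43) = 5·8 + 3. Bump = 48. G_5 = 47.

5·8 + 3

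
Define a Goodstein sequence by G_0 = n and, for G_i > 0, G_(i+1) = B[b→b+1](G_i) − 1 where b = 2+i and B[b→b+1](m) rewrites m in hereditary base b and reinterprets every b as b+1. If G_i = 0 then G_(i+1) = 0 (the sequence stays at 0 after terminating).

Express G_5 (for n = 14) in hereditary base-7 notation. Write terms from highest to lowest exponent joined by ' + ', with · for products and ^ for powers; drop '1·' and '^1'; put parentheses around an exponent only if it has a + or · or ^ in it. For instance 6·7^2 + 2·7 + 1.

14 —HB2→ 2^(2 + 1) + 2^2 + 2 —bump→ 3^(3 + 1) + 3^3 + 3 = 111 —(−1)→ 110
110 —HB3→ 3^(3 + 1) + 3^3 + 2 —bump→ 4^(4 + 1) + 4^4 + 2 = 1282 —(−1)→ 1281
1281 —HB4→ 4^(4 + 1) + 4^4 + 1 —bump→ 5^(5 + 1) + 5^5 + 1 = 18751 —(−1)→ 18750
18750 —HB5→ 5^(5 + 1) + 5^5 —bump→ 6^(6 + 1) + 6^6 = 326592 —(−1)→ 326591
326591 —HB6→ 6^(6 + 1) + 5·6^5 + 5·6^4 + 5·6^3 + 5·6^2 + 5·6 + 5 —bump→ 7^(7 + 1) + 5·7^5 + 5·7^4 + 5·7^3 + 5·7^2 + 5·7 + 5 = 5862841 —(−1)→ 5862840

7^(7 + 1) + 5·7^5 + 5·7^4 + 5·7^3 + 5·7^2 + 5·7 + 4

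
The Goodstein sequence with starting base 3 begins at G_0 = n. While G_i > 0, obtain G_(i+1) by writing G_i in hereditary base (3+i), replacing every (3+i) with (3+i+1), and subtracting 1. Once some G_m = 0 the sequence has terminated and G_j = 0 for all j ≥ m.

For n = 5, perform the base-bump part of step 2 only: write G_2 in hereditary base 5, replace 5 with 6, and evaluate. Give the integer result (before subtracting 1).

6

base 3: 5 = 3 + 2; at 4: 4 + 2 = 6; next = 5
base 4: 5 = 4 + 1; at 5: 5 + 1 = 6; next = 5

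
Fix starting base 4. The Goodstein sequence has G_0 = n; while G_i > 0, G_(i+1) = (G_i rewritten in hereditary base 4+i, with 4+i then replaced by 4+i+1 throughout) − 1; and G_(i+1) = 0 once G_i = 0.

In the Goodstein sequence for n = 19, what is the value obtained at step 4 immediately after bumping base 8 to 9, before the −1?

70

step 0: 19 = 4^2 + 3; sub 5 for 4: 5^2 + 3; = 28; G_1 = 28−1 = 27
step 1: 27 = 5^2 + 2; sub 6 for 5: 6^2 + 2; = 38; G_2 = 38−1 = 37
step 2: 37 = 6^2 + 1; sub 7 for 6: 7^2 + 1; = 50; G_3 = 50−1 = 49
step 3: 49 = 7^2; sub 8 for 7: 8^2; = 64; G_4 = 64−1 = 63
step 4: 63 = 7·8 + 7; sub 9 for 8: 7·9 + 7; = 70; G_5 = 70−1 = 69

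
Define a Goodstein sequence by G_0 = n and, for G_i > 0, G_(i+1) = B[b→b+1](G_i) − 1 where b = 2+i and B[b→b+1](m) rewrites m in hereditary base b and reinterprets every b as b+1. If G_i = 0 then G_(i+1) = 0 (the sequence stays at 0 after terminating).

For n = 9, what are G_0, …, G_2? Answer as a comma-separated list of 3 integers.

(0) 9|_2 = 2^(2 + 1) + 1 ↦ 3^(3 + 1) + 1|_3 = 82 ⇒ 81
(1) 81|_3 = 3^(3 + 1) ↦ 4^(4 + 1)|_4 = 1024 ⇒ 1023

9, 81, 1023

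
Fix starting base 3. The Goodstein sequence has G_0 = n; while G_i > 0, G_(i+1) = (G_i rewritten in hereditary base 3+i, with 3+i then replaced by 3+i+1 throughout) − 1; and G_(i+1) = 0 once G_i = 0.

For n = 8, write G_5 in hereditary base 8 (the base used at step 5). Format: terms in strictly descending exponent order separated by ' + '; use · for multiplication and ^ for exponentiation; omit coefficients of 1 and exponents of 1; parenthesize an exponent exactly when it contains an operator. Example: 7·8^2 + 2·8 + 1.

step 0: 8 = 2·3 + 2; sub 4 for 3: 2·4 + 2; = 10; G_1 = 10−1 = 9
step 1: 9 = 2·4 + 1; sub 5 for 4: 2·5 + 1; = 11; G_2 = 11−1 = 10
step 2: 10 = 2·5; sub 6 for 5: 2·6; = 12; G_3 = 12−1 = 11
step 3: 11 = 6 + 5; sub 7 for 6: 7 + 5; = 12; G_4 = 12−1 = 11
step 4: 11 = 7 + 4; sub 8 for 7: 8 + 4; = 12; G_5 = 12−1 = 11
step 5: 11 = 8 + 3; sub 9 for 8: 9 + 3; = 12; G_6 = 12−1 = 11

8 + 3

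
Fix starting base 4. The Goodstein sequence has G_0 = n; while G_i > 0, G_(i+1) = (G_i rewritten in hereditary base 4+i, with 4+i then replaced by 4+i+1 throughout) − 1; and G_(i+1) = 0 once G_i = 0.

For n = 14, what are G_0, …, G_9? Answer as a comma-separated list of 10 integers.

i=0: 14 = 3·4 + 2 (b=4); 4→5: 3·5 + 2 = 17; 17−1 = 16
i=1: 16 = 3·5 + 1 (b=5); 5→6: 3·6 + 1 = 19; 19−1 = 18
i=2: 18 = 3·6 (b=6); 6→7: 3·7 = 21; 21−1 = 20
i=3: 20 = 2·7 + 6 (b=7); 7→8: 2·8 + 6 = 22; 22−1 = 21
i=4: 21 = 2·8 + 5 (b=8); 8→9: 2·9 + 5 = 23; 23−1 = 22
i=5: 22 = 2·9 + 4 (b=9); 9→10: 2·10 + 4 = 24; 24−1 = 23
i=6: 23 = 2·10 + 3 (b=10); 10→11: 2·11 + 3 = 25; 25−1 = 24
i=7: 24 = 2·11 + 2 (b=11); 11→12: 2·12 + 2 = 26; 26−1 = 25
i=8: 25 = 2·12 + 1 (b=12); 12→13: 2·13 + 1 = 27; 27−1 = 26

14, 16, 18, 20, 21, 22, 23, 24, 25, 26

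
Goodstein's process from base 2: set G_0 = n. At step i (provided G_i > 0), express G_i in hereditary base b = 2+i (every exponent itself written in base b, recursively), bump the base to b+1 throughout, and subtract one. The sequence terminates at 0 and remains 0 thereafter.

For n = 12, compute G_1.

G_0=12  [base 2] 2^(2 + 1) + 2^2  →[2↦3]→  3^(3 + 1) + 3^3 = 108  −1 ⇒ G_1=107
G_1=107  [base 3] 3^(3 + 1) + 2·3^2 + 2·3 + 2  →[3↦4]→  4^(4 + 1) + 2·4^2 + 2·4 + 2 = 1066  −1 ⇒ G_2=1065

107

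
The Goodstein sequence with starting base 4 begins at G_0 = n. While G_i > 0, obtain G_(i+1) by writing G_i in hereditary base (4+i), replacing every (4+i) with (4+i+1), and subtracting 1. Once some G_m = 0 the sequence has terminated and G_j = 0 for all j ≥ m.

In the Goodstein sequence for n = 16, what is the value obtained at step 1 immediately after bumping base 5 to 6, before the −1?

28

G_0=16  [base 4] 4^2  →[4↦5]→  5^2 = 25  −1 ⇒ G_1=24
G_1=24  [base 5] 4·5 + 4  →[5↦6]→  4·6 + 4 = 28  −1 ⇒ G_2=27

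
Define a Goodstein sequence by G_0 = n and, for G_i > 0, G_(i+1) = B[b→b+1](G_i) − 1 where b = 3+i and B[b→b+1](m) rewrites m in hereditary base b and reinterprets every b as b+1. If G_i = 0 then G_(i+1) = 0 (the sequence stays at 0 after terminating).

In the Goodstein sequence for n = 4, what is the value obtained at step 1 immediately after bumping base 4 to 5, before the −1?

4 —HB3→ 3 + 1 —bump→ 4 + 1 = 5 —(−1)→ 4
4 —HB4→ 4 —bump→ 5 = 5 —(−1)→ 4

5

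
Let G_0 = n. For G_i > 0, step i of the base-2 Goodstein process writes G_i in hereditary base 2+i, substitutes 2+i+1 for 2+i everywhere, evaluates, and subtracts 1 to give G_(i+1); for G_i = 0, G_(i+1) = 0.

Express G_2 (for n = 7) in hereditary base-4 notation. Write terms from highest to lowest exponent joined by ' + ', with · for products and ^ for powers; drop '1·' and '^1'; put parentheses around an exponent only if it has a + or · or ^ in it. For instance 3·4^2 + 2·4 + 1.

4^4 + 3

7 —HB2→ 2^2 + 2 + 1 —bump→ 3^3 + 3 + 1 = 31 —(−1)→ 30
30 —HB3→ 3^3 + 3 —bump→ 4^4 + 4 = 260 —(−1)→ 259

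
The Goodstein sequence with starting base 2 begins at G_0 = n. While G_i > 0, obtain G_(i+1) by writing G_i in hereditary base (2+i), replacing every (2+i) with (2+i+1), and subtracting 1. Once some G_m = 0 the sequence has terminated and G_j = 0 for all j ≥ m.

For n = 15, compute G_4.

326593

15 —HB2→ 2^(2 + 1) + 2^2 + 2 + 1 —bump→ 3^(3 + 1) + 3^3 + 3 + 1 = 112 —(−1)→ 111
111 —HB3→ 3^(3 + 1) + 3^3 + 3 —bump→ 4^(4 + 1) + 4^4 + 4 = 1284 —(−1)→ 1283
1283 —HB4→ 4^(4 + 1) + 4^4 + 3 —bump→ 5^(5 + 1) + 5^5 + 3 = 18753 —(−1)→ 18752
18752 —HB5→ 5^(5 + 1) + 5^5 + 2 —bump→ 6^(6 + 1) + 6^6 + 2 = 326594 —(−1)→ 326593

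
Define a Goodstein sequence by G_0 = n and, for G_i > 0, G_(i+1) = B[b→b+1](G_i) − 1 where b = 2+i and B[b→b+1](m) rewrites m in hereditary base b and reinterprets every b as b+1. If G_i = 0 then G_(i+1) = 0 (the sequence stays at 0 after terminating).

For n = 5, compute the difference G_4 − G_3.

(0) 5|_2 = 2^2 + 1 ↦ 3^3 + 1|_3 = 28 ⇒ 27
(1) 27|_3 = 3^3 ↦ 4^4|_4 = 256 ⇒ 255
(2) 255|_4 = 3·4^3 + 3·4^2 + 3·4 + 3 ↦ 3·5^3 + 3·5^2 + 3·5 + 3|_5 = 468 ⇒ 467
(3) 467|_5 = 3·5^3 + 3·5^2 + 3·5 + 2 ↦ 3·6^3 + 3·6^2 + 3·6 + 2|_6 = 776 ⇒ 775

308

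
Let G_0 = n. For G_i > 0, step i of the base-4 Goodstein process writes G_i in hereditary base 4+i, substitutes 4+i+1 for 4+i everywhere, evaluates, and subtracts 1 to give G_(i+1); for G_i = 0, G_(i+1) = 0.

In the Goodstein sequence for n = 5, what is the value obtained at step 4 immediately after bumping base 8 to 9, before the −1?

G_0=5  [base 4] 4 + 1  →[4↦5]→  5 + 1 = 6  −1 ⇒ G_1=5
G_1=5  [base 5] 5  →[5↦6]→  6 = 6  −1 ⇒ G_2=5
G_2=5  [base 6] 5  →[6↦7]→  5 = 5  −1 ⇒ G_3=4
G_3=4  [base 7] 4  →[7↦8]→  4 = 4  −1 ⇒ G_4=3
G_4=3  [base 8] 3  →[8↦9]→  3 = 3  −1 ⇒ G_5=2

3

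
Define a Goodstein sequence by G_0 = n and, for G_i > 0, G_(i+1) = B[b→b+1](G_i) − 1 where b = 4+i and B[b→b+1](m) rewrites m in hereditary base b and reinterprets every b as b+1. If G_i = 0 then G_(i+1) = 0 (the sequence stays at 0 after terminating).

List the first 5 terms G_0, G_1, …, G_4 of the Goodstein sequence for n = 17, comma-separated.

base 4: 17 = 4^2 + 1; at 5: 5^2 + 1 = 26; next = 25
base 5: 25 = 5^2; at 6: 6^2 = 36; next = 35
base 6: 35 = 5·6 + 5; at 7: 5·7 + 5 = 40; next = 39
base 7: 39 = 5·7 + 4; at 8: 5·8 + 4 = 44; next = 43

17, 25, 35, 39, 43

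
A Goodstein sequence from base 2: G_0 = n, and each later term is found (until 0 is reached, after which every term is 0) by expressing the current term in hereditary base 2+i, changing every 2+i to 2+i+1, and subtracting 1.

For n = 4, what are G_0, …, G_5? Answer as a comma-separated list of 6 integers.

4, 26, 41, 60, 83, 109

4 —HB2→ 2^2 —bump→ 3^3 = 27 —(−1)→ 26
26 —HB3→ 2·3^2 + 2·3 + 2 —bump→ 2·4^2 + 2·4 + 2 = 42 —(−1)→ 41
41 —HB4→ 2·4^2 + 2·4 + 1 —bump→ 2·5^2 + 2·5 + 1 = 61 —(−1)→ 60
60 —HB5→ 2·5^2 + 2·5 —bump→ 2·6^2 + 2·6 = 84 —(−1)→ 83
83 —HB6→ 2·6^2 + 6 + 5 —bump→ 2·7^2 + 7 + 5 = 110 —(−1)→ 109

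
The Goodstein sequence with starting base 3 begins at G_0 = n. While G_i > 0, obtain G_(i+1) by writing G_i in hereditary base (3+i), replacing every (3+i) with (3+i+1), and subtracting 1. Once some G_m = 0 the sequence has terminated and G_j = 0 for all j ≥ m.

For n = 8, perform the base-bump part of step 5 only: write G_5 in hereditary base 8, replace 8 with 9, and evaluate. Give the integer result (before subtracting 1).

12

8 —HB3→ 2·3 + 2 —bump→ 2·4 + 2 = 10 —(−1)→ 9
9 —HB4→ 2·4 + 1 —bump→ 2·5 + 1 = 11 —(−1)→ 10
10 —HB5→ 2·5 —bump→ 2·6 = 12 —(−1)→ 11
11 —HB6→ 6 + 5 —bump→ 7 + 5 = 12 —(−1)→ 11
11 —HB7→ 7 + 4 —bump→ 8 + 4 = 12 —(−1)→ 11
11 —HB8→ 8 + 3 —bump→ 9 + 3 = 12 —(−1)→ 11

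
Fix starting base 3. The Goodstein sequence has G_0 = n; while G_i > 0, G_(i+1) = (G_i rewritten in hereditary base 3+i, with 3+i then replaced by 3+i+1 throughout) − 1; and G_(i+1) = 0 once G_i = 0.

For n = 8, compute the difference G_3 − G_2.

1

[0] 8 ≡ 2·3 + 2 (base 3). Lift 4: 10. −1: 9.
[1] 9 ≡ 2·4 + 1 (base 4). Lift 5: 11. −1: 10.
[2] 10 ≡ 2·5 (base 5). Lift 6: 12. −1: 11.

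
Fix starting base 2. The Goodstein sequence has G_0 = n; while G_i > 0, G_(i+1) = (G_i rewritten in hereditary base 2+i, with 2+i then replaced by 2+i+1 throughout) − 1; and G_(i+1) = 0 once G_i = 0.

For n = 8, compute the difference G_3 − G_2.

5757

step 0: 8 = 2^(2 + 1); sub 3 for 2: 3^(3 + 1); = 81; G_1 = 81−1 = 80
step 1: 80 = 2·3^3 + 2·3^2 + 2·3 + 2; sub 4 for 3: 2·4^4 + 2·4^2 + 2·4 + 2; = 554; G_2 = 554−1 = 553
step 2: 553 = 2·4^4 + 2·4^2 + 2·4 + 1; sub 5 for 4: 2·5^5 + 2·5^2 + 2·5 + 1; = 6311; G_3 = 6311−1 = 6310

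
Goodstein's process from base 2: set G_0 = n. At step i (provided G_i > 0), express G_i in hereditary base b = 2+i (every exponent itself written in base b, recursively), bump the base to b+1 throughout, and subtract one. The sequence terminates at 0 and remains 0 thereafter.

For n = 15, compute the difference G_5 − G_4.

15 —HB2→ 2^(2 + 1) + 2^2 + 2 + 1 —bump→ 3^(3 + 1) + 3^3 + 3 + 1 = 112 —(−1)→ 111
111 —HB3→ 3^(3 + 1) + 3^3 + 3 —bump→ 4^(4 + 1) + 4^4 + 4 = 1284 —(−1)→ 1283
1283 —HB4→ 4^(4 + 1) + 4^4 + 3 —bump→ 5^(5 + 1) + 5^5 + 3 = 18753 —(−1)→ 18752
18752 —HB5→ 5^(5 + 1) + 5^5 + 2 —bump→ 6^(6 + 1) + 6^6 + 2 = 326594 —(−1)→ 326593
326593 —HB6→ 6^(6 + 1) + 6^6 + 1 —bump→ 7^(7 + 1) + 7^7 + 1 = 6588345 —(−1)→ 6588344

6261751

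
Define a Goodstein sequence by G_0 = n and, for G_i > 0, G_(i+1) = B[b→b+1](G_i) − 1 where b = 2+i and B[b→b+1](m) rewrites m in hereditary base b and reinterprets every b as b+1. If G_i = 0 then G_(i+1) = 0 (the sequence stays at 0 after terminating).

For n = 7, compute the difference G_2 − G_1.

229

[0] 7 ≡ 2^2 + 2 + 1 (base 2). Lift 3: 31. −1: 30.
[1] 30 ≡ 3^3 + 3 (base 3). Lift 4: 260. −1: 259.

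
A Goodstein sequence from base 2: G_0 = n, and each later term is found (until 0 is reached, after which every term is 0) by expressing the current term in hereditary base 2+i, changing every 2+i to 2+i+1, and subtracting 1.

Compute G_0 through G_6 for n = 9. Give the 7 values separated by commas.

9, 81, 1023, 9842, 140743, 2471826, 50333399

base 2: 9 = 2^(2 + 1) + 1; at 3: 3^(3 + 1) + 1 = 82; next = 81
base 3: 81 = 3^(3 + 1); at 4: 4^(4 + 1) = 1024; next = 1023
base 4: 1023 = 3·4^4 + 3·4^3 + 3·4^2 + 3·4 + 3; at 5: 3·5^5 + 3·5^3 + 3·5^2 + 3·5 + 3 = 9843; next = 9842
base 5: 9842 = 3·5^5 + 3·5^3 + 3·5^2 + 3·5 + 2; at 6: 3·6^6 + 3·6^3 + 3·6^2 + 3·6 + 2 = 140744; next = 140743
base 6: 140743 = 3·6^6 + 3·6^3 + 3·6^2 + 3·6 + 1; at 7: 3·7^7 + 3·7^3 + 3·7^2 + 3·7 + 1 = 2471827; next = 2471826
base 7: 2471826 = 3·7^7 + 3·7^3 + 3·7^2 + 3·7; at 8: 3·8^8 + 3·8^3 + 3·8^2 + 3·8 = 50333400; next = 50333399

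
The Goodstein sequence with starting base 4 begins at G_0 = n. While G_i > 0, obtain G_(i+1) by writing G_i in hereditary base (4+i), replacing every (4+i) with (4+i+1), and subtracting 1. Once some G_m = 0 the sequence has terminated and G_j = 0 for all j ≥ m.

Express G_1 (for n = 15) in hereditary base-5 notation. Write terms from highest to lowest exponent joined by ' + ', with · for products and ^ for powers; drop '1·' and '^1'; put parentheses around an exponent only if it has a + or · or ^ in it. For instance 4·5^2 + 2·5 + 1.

3·5 + 2

G_0=15  [base 4] 3·4 + 3  →[4↦5]→  3·5 + 3 = 18  −1 ⇒ G_1=17
G_1=17  [base 5] 3·5 + 2  →[5↦6]→  3·6 + 2 = 20  −1 ⇒ G_2=19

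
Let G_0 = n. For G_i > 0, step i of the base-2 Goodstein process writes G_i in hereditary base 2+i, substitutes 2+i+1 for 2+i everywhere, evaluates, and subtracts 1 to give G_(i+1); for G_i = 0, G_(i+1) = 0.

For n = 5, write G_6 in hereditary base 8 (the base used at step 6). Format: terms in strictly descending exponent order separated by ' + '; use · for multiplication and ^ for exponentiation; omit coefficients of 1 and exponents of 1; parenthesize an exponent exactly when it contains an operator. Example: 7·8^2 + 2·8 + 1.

5 —HB2→ 2^2 + 1 —bump→ 3^3 + 1 = 28 —(−1)→ 27
27 —HB3→ 3^3 —bump→ 4^4 = 256 —(−1)→ 255
255 —HB4→ 3·4^3 + 3·4^2 + 3·4 + 3 —bump→ 3·5^3 + 3·5^2 + 3·5 + 3 = 468 —(−1)→ 467
467 —HB5→ 3·5^3 + 3·5^2 + 3·5 + 2 —bump→ 3·6^3 + 3·6^2 + 3·6 + 2 = 776 —(−1)→ 775
775 —HB6→ 3·6^3 + 3·6^2 + 3·6 + 1 —bump→ 3·7^3 + 3·7^2 + 3·7 + 1 = 1198 —(−1)→ 1197
1197 —HB7→ 3·7^3 + 3·7^2 + 3·7 —bump→ 3·8^3 + 3·8^2 + 3·8 = 1752 —(−1)→ 1751
1751 —HB8→ 3·8^3 + 3·8^2 + 2·8 + 7 —bump→ 3·9^3 + 3·9^2 + 2·9 + 7 = 2455 —(−1)→ 2454

3·8^3 + 3·8^2 + 2·8 + 7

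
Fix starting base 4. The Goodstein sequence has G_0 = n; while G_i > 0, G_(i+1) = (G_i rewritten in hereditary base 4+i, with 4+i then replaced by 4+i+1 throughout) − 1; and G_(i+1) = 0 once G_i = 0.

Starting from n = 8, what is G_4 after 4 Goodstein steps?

i=0: 8 = 2·4 (b=4); 4→5: 2·5 = 10; 10−1 = 9
i=1: 9 = 5 + 4 (b=5); 5→6: 6 + 4 = 10; 10−1 = 9
i=2: 9 = 6 + 3 (b=6); 6→7: 7 + 3 = 10; 10−1 = 9
i=3: 9 = 7 + 2 (b=7); 7→8: 8 + 2 = 10; 10−1 = 9

9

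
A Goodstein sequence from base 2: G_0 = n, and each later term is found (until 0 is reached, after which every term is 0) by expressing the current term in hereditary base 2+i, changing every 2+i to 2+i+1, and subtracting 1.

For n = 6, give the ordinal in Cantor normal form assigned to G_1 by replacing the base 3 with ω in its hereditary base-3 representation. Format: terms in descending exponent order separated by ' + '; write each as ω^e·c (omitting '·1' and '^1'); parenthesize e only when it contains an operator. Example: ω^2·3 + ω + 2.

ω^ω + 2

(0) 6|_2 = 2^2 + 2 ↦ 3^3 + 3|_3 = 30 ⇒ 29
(1) 29|_3 = 3^3 + 2 ↦ 4^4 + 2|_4 = 258 ⇒ 257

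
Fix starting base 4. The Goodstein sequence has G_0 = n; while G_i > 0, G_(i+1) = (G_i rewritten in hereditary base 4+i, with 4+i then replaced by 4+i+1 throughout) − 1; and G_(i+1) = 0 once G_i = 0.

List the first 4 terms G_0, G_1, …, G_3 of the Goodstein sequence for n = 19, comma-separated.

19, 27, 37, 49

G_0 = 19. HB_4(19) = 4^2 + 3. Bump = 28. G_1 = 27.
G_1 = 27. HB_5(27) = 5^2 + 2. Bump = 38. G_2 = 37.
G_2 = 37. HB_6(37) = 6^2 + 1. Bump = 50. G_3 = 49.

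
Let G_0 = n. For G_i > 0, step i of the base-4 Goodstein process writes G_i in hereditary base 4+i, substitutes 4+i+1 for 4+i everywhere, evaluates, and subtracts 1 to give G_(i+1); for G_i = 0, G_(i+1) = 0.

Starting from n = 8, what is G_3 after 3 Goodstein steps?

9

[0] 8 ≡ 2·4 (base 4). Lift 5: 10. −1: 9.
[1] 9 ≡ 5 + 4 (base 5). Lift 6: 10. −1: 9.
[2] 9 ≡ 6 + 3 (base 6). Lift 7: 10. −1: 9.
[3] 9 ≡ 7 + 2 (base 7). Lift 8: 10. −1: 9.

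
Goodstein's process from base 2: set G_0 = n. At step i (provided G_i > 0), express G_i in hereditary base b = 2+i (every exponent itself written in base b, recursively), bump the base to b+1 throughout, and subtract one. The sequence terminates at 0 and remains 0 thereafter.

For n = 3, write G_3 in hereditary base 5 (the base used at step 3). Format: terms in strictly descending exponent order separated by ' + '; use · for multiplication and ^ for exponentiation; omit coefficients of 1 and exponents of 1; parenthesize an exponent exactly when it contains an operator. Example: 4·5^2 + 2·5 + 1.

3 —HB2→ 2 + 1 —bump→ 3 + 1 = 4 —(−1)→ 3
3 —HB3→ 3 —bump→ 4 = 4 —(−1)→ 3
3 —HB4→ 3 —bump→ 3 = 3 —(−1)→ 2
2 —HB5→ 2 —bump→ 2 = 2 —(−1)→ 1

2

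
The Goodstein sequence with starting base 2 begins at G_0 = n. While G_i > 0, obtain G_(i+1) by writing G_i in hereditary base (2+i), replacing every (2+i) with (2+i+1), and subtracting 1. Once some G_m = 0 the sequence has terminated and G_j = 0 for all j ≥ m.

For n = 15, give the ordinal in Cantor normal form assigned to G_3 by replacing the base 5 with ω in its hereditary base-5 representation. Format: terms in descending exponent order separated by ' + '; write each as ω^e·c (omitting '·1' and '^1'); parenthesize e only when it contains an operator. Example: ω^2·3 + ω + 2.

ω^(ω + 1) + ω^ω + 2

base 2: 15 = 2^(2 + 1) + 2^2 + 2 + 1; at 3: 3^(3 + 1) + 3^3 + 3 + 1 = 112; next = 111
base 3: 111 = 3^(3 + 1) + 3^3 + 3; at 4: 4^(4 + 1) + 4^4 + 4 = 1284; next = 1283
base 4: 1283 = 4^(4 + 1) + 4^4 + 3; at 5: 5^(5 + 1) + 5^5 + 3 = 18753; next = 18752
base 5: 18752 = 5^(5 + 1) + 5^5 + 2; at 6: 6^(6 + 1) + 6^6 + 2 = 326594; next = 326593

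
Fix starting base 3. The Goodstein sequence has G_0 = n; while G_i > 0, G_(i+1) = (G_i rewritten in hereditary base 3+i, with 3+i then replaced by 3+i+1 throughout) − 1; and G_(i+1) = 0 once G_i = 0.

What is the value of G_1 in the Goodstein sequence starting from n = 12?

19

i=0: 12 = 3^2 + 3 (b=3); 3→4: 4^2 + 4 = 20; 20−1 = 19
i=1: 19 = 4^2 + 3 (b=4); 4→5: 5^2 + 3 = 28; 28−1 = 27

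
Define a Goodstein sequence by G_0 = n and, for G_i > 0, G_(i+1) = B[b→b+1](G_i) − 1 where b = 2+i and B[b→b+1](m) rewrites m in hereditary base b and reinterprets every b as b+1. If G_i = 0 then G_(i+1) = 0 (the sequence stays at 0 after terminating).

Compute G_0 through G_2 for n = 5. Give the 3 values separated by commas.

base 2: 5 = 2^2 + 1; at 3: 3^3 + 1 = 28; next = 27
base 3: 27 = 3^3; at 4: 4^4 = 256; next = 255

5, 27, 255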